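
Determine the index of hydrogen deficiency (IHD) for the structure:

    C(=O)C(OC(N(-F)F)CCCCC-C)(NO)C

1

Molecular formula from the SMILES: C10H20F2N2O3.
DoU = (2C + 2 + N − H − X)/2 = (2·10 + 2 + 2 − 20 − 2)/2 = 2/2 = 1.
(Structurally: 0 ring(s) + 1 π bond(s) = 1.)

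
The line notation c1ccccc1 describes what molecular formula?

Heavy atoms from the SMILES: 6 C.
Implicit hydrogens by atom environment:
  6 × C (aromatic): 1 H each → 6
  Total hydrogens = 6.
Molecular formula: C6H6

C6H6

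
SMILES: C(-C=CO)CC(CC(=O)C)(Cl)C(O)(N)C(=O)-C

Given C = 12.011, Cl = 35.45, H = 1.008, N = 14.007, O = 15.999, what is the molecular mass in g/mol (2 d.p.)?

263.72

Molecular formula: C11H18ClNO4.
M = 11×12.011 + 1×35.45 + 18×1.008 + 1×14.007 + 4×15.999 = 263.72 g/mol.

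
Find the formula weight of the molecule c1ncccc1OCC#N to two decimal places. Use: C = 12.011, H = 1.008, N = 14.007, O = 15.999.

Molecular formula: C7H6N2O.
M = 7×12.011 + 6×1.008 + 2×14.007 + 1×15.999 = 134.14 g/mol.

134.14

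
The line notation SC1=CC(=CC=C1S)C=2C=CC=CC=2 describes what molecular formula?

Heavy atoms from the SMILES: 12 C, 2 S.
Implicit hydrogens by atom environment:
  8 × C (aromatic): 1 H each → 8
  4 × C (aromatic): no H
  2 × S: 1 H each → 2
  Total hydrogens = 10.
Molecular formula: C12H10S2

C12H10S2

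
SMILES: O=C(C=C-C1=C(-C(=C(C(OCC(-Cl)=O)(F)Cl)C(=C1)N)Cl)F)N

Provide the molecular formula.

Heavy atoms from the SMILES: 12 C, 3 Cl, 2 F, 2 N, 3 O.
Implicit hydrogens by atom environment:
  5 × C (aromatic): no H
  3 × C: no H
  3 × Cl: no H
  3 × O: no H
  2 × C: 1 H each → 2
  2 × F: no H
  2 × N: 2 H each → 4
  1 × C: 2 H
  1 × C (aromatic): 1 H
  Total hydrogens = 9.
Molecular formula: C12H9Cl3F2N2O3

C12H9Cl3F2N2O3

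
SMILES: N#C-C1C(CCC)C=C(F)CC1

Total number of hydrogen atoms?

14

Hydrogens are implicit in SMILES; fill each atom to its normal valence:
  4 × C: 2 H each → 8
  3 × C: 1 H each → 3
  2 × C: no H
  1 × C: 3 H
  1 × F: no H
  1 × N: no H
  Total hydrogens = 14.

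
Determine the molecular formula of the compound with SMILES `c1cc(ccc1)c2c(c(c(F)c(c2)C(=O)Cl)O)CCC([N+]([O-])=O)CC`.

Heavy atoms from the SMILES: 18 C, 1 Cl, 1 F, 1 N, 4 O.
Implicit hydrogens by atom environment:
  6 × C (aromatic): 1 H each → 6
  6 × C (aromatic): no H
  3 × C: 2 H each → 6
  2 × O: no H
  1 × C: 3 H
  1 × C: 1 H
  1 × C: no H
  1 × Cl: no H
  1 × F: no H
  1 × N (charge +1): no H
  1 × O: 1 H
  1 × O (charge -1): no H
  Total hydrogens = 17.
Molecular formula: C18H17ClFNO4

C18H17ClFNO4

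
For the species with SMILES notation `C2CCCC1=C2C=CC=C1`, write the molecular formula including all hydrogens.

C10H12

Heavy atoms from the SMILES: 10 C.
Implicit hydrogens by atom environment:
  4 × C: 2 H each → 8
  4 × C (aromatic): 1 H each → 4
  2 × C (aromatic): no H
  Total hydrogens = 12.
Molecular formula: C10H12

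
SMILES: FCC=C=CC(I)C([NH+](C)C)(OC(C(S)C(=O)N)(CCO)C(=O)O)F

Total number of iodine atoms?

1

The symbol for iodine appears 1 time in the SMILES.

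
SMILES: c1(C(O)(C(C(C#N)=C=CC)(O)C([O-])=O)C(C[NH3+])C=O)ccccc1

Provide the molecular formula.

C17H18N2O5

Heavy atoms from the SMILES: 17 C, 2 N, 5 O.
Implicit hydrogens by atom environment:
  6 × C: no H
  5 × C (aromatic): 1 H each → 5
  3 × C: 1 H each → 3
  2 × O: 1 H each → 2
  2 × O: no H
  1 × C: 3 H
  1 × C: 2 H
  1 × C (aromatic): no H
  1 × N (charge +1): 3 H
  1 × N: no H
  1 × O (charge -1): no H
  Total hydrogens = 18.
Molecular formula: C17H18N2O5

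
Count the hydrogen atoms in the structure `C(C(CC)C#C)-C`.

Hydrogens are implicit in SMILES; fill each atom to its normal valence:
  2 × C: 3 H each → 6
  2 × C: 2 H each → 4
  2 × C: 1 H each → 2
  1 × C: no H
  Total hydrogens = 12.

12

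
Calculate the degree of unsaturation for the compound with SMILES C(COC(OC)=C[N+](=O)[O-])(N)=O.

Molecular formula from the SMILES: C5H8N2O5.
DoU = (2C + 2 + N − H − X)/2 = (2·5 + 2 + 2 − 8 − 0)/2 = 6/2 = 3.
(Structurally: 0 ring(s) + 3 π bond(s) = 3.)

3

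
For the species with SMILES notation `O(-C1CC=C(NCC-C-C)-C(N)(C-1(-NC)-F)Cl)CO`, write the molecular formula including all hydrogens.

Heavy atoms from the SMILES: 12 C, 1 Cl, 1 F, 3 N, 2 O.
Implicit hydrogens by atom environment:
  5 × C: 2 H each → 10
  3 × C: no H
  2 × C: 3 H each → 6
  2 × C: 1 H each → 2
  2 × N: 1 H each → 2
  1 × Cl: no H
  1 × F: no H
  1 × N: 2 H
  1 × O: 1 H
  1 × O: no H
  Total hydrogens = 23.
Molecular formula: C12H23ClFN3O2

C12H23ClFN3O2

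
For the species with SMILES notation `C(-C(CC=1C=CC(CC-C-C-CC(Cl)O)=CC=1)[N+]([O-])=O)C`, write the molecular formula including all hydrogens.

C16H24ClNO3

Heavy atoms from the SMILES: 16 C, 1 Cl, 1 N, 3 O.
Implicit hydrogens by atom environment:
  7 × C: 2 H each → 14
  4 × C (aromatic): 1 H each → 4
  2 × C: 1 H each → 2
  2 × C (aromatic): no H
  1 × C: 3 H
  1 × Cl: no H
  1 × N (charge +1): no H
  1 × O: 1 H
  1 × O: no H
  1 × O (charge -1): no H
  Total hydrogens = 24.
Molecular formula: C16H24ClNO3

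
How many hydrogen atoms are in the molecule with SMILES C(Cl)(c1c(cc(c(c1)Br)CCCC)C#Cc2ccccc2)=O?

16

Hydrogens are implicit in SMILES; fill each atom to its normal valence:
  7 × C (aromatic): 1 H each → 7
  5 × C (aromatic): no H
  3 × C: 2 H each → 6
  3 × C: no H
  1 × Br: no H
  1 × C: 3 H
  1 × Cl: no H
  1 × O: no H
  Total hydrogens = 16.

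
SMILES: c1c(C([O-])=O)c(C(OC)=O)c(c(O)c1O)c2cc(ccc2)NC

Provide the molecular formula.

C16H14NO6-

Heavy atoms from the SMILES: 16 C, 1 N, 6 O.
Implicit hydrogens by atom environment:
  7 × C (aromatic): no H
  5 × C (aromatic): 1 H each → 5
  3 × O: no H
  2 × C: 3 H each → 6
  2 × C: no H
  2 × O: 1 H each → 2
  1 × N: 1 H
  1 × O (charge -1): no H
  Total hydrogens = 14.
Net charge -1.
Molecular formula: C16H14NO6-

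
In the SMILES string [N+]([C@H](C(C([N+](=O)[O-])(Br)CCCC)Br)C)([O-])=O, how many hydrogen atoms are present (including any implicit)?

14

Hydrogens are implicit in SMILES; fill each atom to its normal valence:
  3 × C: 2 H each → 6
  2 × Br: no H
  2 × C: 3 H each → 6
  2 × C: 1 H each → 2
  2 × N (charge +1): no H
  2 × O: no H
  2 × O (charge -1): no H
  1 × C: no H
  Total hydrogens = 14.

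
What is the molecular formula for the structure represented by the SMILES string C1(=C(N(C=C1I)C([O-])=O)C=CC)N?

Heavy atoms from the SMILES: 8 C, 1 I, 2 N, 2 O.
Implicit hydrogens by atom environment:
  3 × C (aromatic): no H
  2 × C: 1 H each → 2
  1 × C: 3 H
  1 × C (aromatic): 1 H
  1 × C: no H
  1 × I: no H
  1 × N: 2 H
  1 × N (aromatic): no H
  1 × O: no H
  1 × O (charge -1): no H
  Total hydrogens = 8.
Net charge -1.
Molecular formula: C8H8IN2O2-

C8H8IN2O2-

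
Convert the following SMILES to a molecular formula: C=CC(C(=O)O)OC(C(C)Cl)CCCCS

Heavy atoms from the SMILES: 11 C, 1 Cl, 3 O, 1 S.
Implicit hydrogens by atom environment:
  5 × C: 2 H each → 10
  4 × C: 1 H each → 4
  2 × O: no H
  1 × C: 3 H
  1 × C: no H
  1 × Cl: no H
  1 × O: 1 H
  1 × S: 1 H
  Total hydrogens = 19.
Molecular formula: C11H19ClO3S

C11H19ClO3S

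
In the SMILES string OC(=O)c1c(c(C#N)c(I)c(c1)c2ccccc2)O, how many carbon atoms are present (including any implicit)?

The symbol for carbon appears 14 times in the SMILES. Lowercase c denotes aromatic carbon and counts toward C.

14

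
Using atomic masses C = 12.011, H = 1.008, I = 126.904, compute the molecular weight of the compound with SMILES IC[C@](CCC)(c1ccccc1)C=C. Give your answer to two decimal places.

Molecular formula: C13H17I.
M = 13×12.011 + 17×1.008 + 1×126.904 = 300.18 g/mol.

300.18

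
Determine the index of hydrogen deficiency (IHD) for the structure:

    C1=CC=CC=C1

Molecular formula from the SMILES: C6H6.
DoU = (2C + 2 + N − H − X)/2 = (2·6 + 2 + 0 − 6 − 0)/2 = 8/2 = 4.
(Structurally: 1 ring(s) + 3 π bond(s) = 4.)

4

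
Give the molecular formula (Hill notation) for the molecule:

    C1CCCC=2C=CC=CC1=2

Heavy atoms from the SMILES: 10 C.
Implicit hydrogens by atom environment:
  4 × C: 2 H each → 8
  4 × C (aromatic): 1 H each → 4
  2 × C (aromatic): no H
  Total hydrogens = 12.
Molecular formula: C10H12

C10H12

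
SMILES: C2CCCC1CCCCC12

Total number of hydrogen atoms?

18

Hydrogens are implicit in SMILES; fill each atom to its normal valence:
  8 × C: 2 H each → 16
  2 × C: 1 H each → 2
  Total hydrogens = 18.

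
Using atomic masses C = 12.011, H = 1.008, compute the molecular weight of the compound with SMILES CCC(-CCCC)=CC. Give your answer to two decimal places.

Molecular formula: C9H18.
M = 9×12.011 + 18×1.008 = 126.24 g/mol.

126.24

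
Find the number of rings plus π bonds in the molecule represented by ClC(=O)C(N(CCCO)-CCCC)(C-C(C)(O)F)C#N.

3

Molecular formula from the SMILES: C13H22ClFN2O3.
DoU = (2C + 2 + N − H − X)/2 = (2·13 + 2 + 2 − 22 − 2)/2 = 6/2 = 3.
(Structurally: 0 ring(s) + 3 π bond(s) = 3.)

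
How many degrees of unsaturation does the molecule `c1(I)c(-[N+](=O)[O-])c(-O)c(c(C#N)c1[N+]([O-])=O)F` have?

8

Molecular formula from the SMILES: C7HFIN3O5.
DoU = (2C + 2 + N − H − X)/2 = (2·7 + 2 + 3 − 1 − 2)/2 = 16/2 = 8.
(Structurally: 1 ring(s) + 7 π bond(s) = 8.)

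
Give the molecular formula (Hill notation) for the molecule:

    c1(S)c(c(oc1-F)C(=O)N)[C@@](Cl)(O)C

Heavy atoms from the SMILES: 7 C, 1 Cl, 1 F, 1 N, 3 O, 1 S.
Implicit hydrogens by atom environment:
  4 × C (aromatic): no H
  2 × C: no H
  1 × C: 3 H
  1 × Cl: no H
  1 × F: no H
  1 × N: 2 H
  1 × O: 1 H
  1 × O (aromatic): no H
  1 × O: no H
  1 × S: 1 H
  Total hydrogens = 7.
Molecular formula: C7H7ClFNO3S

C7H7ClFNO3S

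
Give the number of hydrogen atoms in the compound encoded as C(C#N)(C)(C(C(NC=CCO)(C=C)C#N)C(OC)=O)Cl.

Hydrogens are implicit in SMILES; fill each atom to its normal valence:
  5 × C: no H
  4 × C: 1 H each → 4
  2 × C: 3 H each → 6
  2 × C: 2 H each → 4
  2 × N: no H
  2 × O: no H
  1 × Cl: no H
  1 × N: 1 H
  1 × O: 1 H
  Total hydrogens = 16.

16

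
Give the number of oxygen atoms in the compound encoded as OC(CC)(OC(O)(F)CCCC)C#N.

3

The symbol for oxygen appears 3 times in the SMILES.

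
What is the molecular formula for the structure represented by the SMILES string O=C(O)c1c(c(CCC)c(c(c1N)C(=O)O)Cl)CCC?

Heavy atoms from the SMILES: 14 C, 1 Cl, 1 N, 4 O.
Implicit hydrogens by atom environment:
  6 × C (aromatic): no H
  4 × C: 2 H each → 8
  2 × C: 3 H each → 6
  2 × C: no H
  2 × O: 1 H each → 2
  2 × O: no H
  1 × Cl: no H
  1 × N: 2 H
  Total hydrogens = 18.
Molecular formula: C14H18ClNO4

C14H18ClNO4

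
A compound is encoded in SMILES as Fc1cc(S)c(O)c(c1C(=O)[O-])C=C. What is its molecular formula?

Heavy atoms from the SMILES: 9 C, 1 F, 3 O, 1 S.
Implicit hydrogens by atom environment:
  5 × C (aromatic): no H
  1 × C: 2 H
  1 × C (aromatic): 1 H
  1 × C: 1 H
  1 × C: no H
  1 × F: no H
  1 × O: 1 H
  1 × O: no H
  1 × O (charge -1): no H
  1 × S: 1 H
  Total hydrogens = 6.
Net charge -1.
Molecular formula: C9H6FO3S-

C9H6FO3S-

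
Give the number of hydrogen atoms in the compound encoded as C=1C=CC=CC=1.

6

Hydrogens are implicit in SMILES; fill each atom to its normal valence:
  6 × C (aromatic): 1 H each → 6
  Total hydrogens = 6.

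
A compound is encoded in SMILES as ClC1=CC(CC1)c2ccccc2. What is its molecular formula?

Heavy atoms from the SMILES: 11 C, 1 Cl.
Implicit hydrogens by atom environment:
  5 × C (aromatic): 1 H each → 5
  2 × C: 2 H each → 4
  2 × C: 1 H each → 2
  1 × C: no H
  1 × C (aromatic): no H
  1 × Cl: no H
  Total hydrogens = 11.
Molecular formula: C11H11Cl

C11H11Cl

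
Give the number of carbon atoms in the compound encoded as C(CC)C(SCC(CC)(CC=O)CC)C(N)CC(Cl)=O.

The symbol for carbon appears 15 times in the SMILES. (Cl is a single chlorine, not C + l.)

15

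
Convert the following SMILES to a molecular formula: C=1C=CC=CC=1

Heavy atoms from the SMILES: 6 C.
Implicit hydrogens by atom environment:
  6 × C (aromatic): 1 H each → 6
  Total hydrogens = 6.
Molecular formula: C6H6

C6H6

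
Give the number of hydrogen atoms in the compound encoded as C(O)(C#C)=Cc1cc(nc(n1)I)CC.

9

Hydrogens are implicit in SMILES; fill each atom to its normal valence:
  3 × C (aromatic): no H
  2 × C: 1 H each → 2
  2 × C: no H
  2 × N (aromatic): no H
  1 × C: 3 H
  1 × C: 2 H
  1 × C (aromatic): 1 H
  1 × I: no H
  1 × O: 1 H
  Total hydrogens = 9.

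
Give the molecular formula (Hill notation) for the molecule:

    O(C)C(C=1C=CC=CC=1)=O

Heavy atoms from the SMILES: 8 C, 2 O.
Implicit hydrogens by atom environment:
  5 × C (aromatic): 1 H each → 5
  2 × O: no H
  1 × C: 3 H
  1 × C (aromatic): no H
  1 × C: no H
  Total hydrogens = 8.
Molecular formula: C8H8O2

C8H8O2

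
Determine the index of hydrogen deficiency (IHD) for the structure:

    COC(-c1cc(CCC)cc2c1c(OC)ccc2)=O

Molecular formula from the SMILES: C16H18O3.
DoU = (2C + 2 + N − H − X)/2 = (2·16 + 2 + 0 − 18 − 0)/2 = 16/2 = 8.
(Structurally: 2 ring(s) + 6 π bond(s) = 8.)

8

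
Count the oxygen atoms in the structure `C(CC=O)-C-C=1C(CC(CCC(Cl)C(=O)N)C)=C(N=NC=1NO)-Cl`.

3

The symbol for oxygen appears 3 times in the SMILES.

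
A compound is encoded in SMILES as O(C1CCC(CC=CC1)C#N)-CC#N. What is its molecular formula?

C11H14N2O

Heavy atoms from the SMILES: 11 C, 2 N, 1 O.
Implicit hydrogens by atom environment:
  5 × C: 2 H each → 10
  4 × C: 1 H each → 4
  2 × C: no H
  2 × N: no H
  1 × O: no H
  Total hydrogens = 14.
Molecular formula: C11H14N2O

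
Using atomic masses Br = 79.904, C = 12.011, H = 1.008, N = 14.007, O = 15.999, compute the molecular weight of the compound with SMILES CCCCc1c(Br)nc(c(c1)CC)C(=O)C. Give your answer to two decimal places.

Molecular formula: C13H18BrNO.
M = 1×79.904 + 13×12.011 + 18×1.008 + 1×14.007 + 1×15.999 = 284.20 g/mol.

284.20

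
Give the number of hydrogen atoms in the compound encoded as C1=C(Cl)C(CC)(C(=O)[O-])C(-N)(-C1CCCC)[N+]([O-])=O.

Hydrogens are implicit in SMILES; fill each atom to its normal valence:
  4 × C: 2 H each → 8
  4 × C: no H
  2 × C: 3 H each → 6
  2 × C: 1 H each → 2
  2 × O: no H
  2 × O (charge -1): no H
  1 × Cl: no H
  1 × N: 2 H
  1 × N (charge +1): no H
  Total hydrogens = 18.

18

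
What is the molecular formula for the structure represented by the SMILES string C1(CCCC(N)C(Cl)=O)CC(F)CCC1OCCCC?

Heavy atoms from the SMILES: 15 C, 1 Cl, 1 F, 1 N, 2 O.
Implicit hydrogens by atom environment:
  9 × C: 2 H each → 18
  4 × C: 1 H each → 4
  2 × O: no H
  1 × C: 3 H
  1 × C: no H
  1 × Cl: no H
  1 × F: no H
  1 × N: 2 H
  Total hydrogens = 27.
Molecular formula: C15H27ClFNO2

C15H27ClFNO2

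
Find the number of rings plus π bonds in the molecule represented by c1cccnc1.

4

Molecular formula from the SMILES: C5H5N.
DoU = (2C + 2 + N − H − X)/2 = (2·5 + 2 + 1 − 5 − 0)/2 = 8/2 = 4.
(Structurally: 1 ring(s) + 3 π bond(s) = 4.)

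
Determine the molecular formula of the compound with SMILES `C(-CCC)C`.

C5H12

Heavy atoms from the SMILES: 5 C.
Implicit hydrogens by atom environment:
  3 × C: 2 H each → 6
  2 × C: 3 H each → 6
  Total hydrogens = 12.
Molecular formula: C5H12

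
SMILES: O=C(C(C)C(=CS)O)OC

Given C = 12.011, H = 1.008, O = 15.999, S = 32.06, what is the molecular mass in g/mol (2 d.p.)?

Molecular formula: C6H10O3S.
M = 6×12.011 + 10×1.008 + 3×15.999 + 1×32.06 = 162.20 g/mol.

162.20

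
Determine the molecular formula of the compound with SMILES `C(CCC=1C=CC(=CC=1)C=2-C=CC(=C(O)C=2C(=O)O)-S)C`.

C17H18O3S

Heavy atoms from the SMILES: 17 C, 3 O, 1 S.
Implicit hydrogens by atom environment:
  6 × C (aromatic): 1 H each → 6
  6 × C (aromatic): no H
  3 × C: 2 H each → 6
  2 × O: 1 H each → 2
  1 × C: 3 H
  1 × C: no H
  1 × O: no H
  1 × S: 1 H
  Total hydrogens = 18.
Molecular formula: C17H18O3S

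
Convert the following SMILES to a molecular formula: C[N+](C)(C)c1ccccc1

C9H14N+

Heavy atoms from the SMILES: 9 C, 1 N.
Implicit hydrogens by atom environment:
  5 × C (aromatic): 1 H each → 5
  3 × C: 3 H each → 9
  1 × C (aromatic): no H
  1 × N (charge +1): no H
  Total hydrogens = 14.
Net charge +1.
Molecular formula: C9H14N+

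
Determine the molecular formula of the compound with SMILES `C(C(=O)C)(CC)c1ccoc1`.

C9H12O2

Heavy atoms from the SMILES: 9 C, 2 O.
Implicit hydrogens by atom environment:
  3 × C (aromatic): 1 H each → 3
  2 × C: 3 H each → 6
  1 × C: 2 H
  1 × C: 1 H
  1 × C (aromatic): no H
  1 × C: no H
  1 × O (aromatic): no H
  1 × O: no H
  Total hydrogens = 12.
Molecular formula: C9H12O2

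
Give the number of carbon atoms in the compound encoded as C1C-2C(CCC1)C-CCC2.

The symbol for carbon appears 10 times in the SMILES.

10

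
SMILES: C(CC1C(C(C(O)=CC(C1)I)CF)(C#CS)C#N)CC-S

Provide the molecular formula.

Heavy atoms from the SMILES: 15 C, 1 F, 1 I, 1 N, 1 O, 2 S.
Implicit hydrogens by atom environment:
  6 × C: 2 H each → 12
  5 × C: no H
  4 × C: 1 H each → 4
  2 × S: 1 H each → 2
  1 × F: no H
  1 × I: no H
  1 × N: no H
  1 × O: 1 H
  Total hydrogens = 19.
Molecular formula: C15H19FINOS2

C15H19FINOS2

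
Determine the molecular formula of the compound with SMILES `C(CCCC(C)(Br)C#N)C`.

C8H14BrN

Heavy atoms from the SMILES: 1 Br, 8 C, 1 N.
Implicit hydrogens by atom environment:
  4 × C: 2 H each → 8
  2 × C: 3 H each → 6
  2 × C: no H
  1 × Br: no H
  1 × N: no H
  Total hydrogens = 14.
Molecular formula: C8H14BrN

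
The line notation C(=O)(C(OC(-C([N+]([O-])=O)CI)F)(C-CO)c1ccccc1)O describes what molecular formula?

C13H15FINO6

Heavy atoms from the SMILES: 13 C, 1 F, 1 I, 1 N, 6 O.
Implicit hydrogens by atom environment:
  5 × C (aromatic): 1 H each → 5
  3 × C: 2 H each → 6
  3 × O: no H
  2 × C: 1 H each → 2
  2 × C: no H
  2 × O: 1 H each → 2
  1 × C (aromatic): no H
  1 × F: no H
  1 × I: no H
  1 × N (charge +1): no H
  1 × O (charge -1): no H
  Total hydrogens = 15.
Molecular formula: C13H15FINO6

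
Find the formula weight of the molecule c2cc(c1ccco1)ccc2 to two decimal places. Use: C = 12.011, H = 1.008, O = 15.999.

144.17

Molecular formula: C10H8O.
M = 10×12.011 + 8×1.008 + 1×15.999 = 144.17 g/mol.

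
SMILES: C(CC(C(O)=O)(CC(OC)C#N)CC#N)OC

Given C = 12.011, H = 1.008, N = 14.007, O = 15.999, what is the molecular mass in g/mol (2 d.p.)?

Molecular formula: C11H16N2O4.
M = 11×12.011 + 16×1.008 + 2×14.007 + 4×15.999 = 240.26 g/mol.

240.26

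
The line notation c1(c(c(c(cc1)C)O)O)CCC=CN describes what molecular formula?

Heavy atoms from the SMILES: 11 C, 1 N, 2 O.
Implicit hydrogens by atom environment:
  4 × C (aromatic): no H
  2 × C: 2 H each → 4
  2 × C (aromatic): 1 H each → 2
  2 × C: 1 H each → 2
  2 × O: 1 H each → 2
  1 × C: 3 H
  1 × N: 2 H
  Total hydrogens = 15.
Molecular formula: C11H15NO2

C11H15NO2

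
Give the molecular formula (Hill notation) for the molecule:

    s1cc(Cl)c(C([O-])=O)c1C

Heavy atoms from the SMILES: 6 C, 1 Cl, 2 O, 1 S.
Implicit hydrogens by atom environment:
  3 × C (aromatic): no H
  1 × C: 3 H
  1 × C (aromatic): 1 H
  1 × C: no H
  1 × Cl: no H
  1 × O: no H
  1 × O (charge -1): no H
  1 × S (aromatic): no H
  Total hydrogens = 4.
Net charge -1.
Molecular formula: C6H4ClO2S-

C6H4ClO2S-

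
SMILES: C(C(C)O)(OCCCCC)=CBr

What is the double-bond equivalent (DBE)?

Molecular formula from the SMILES: C9H17BrO2.
DoU = (2C + 2 + N − H − X)/2 = (2·9 + 2 + 0 − 17 − 1)/2 = 2/2 = 1.
(Structurally: 0 ring(s) + 1 π bond(s) = 1.)

1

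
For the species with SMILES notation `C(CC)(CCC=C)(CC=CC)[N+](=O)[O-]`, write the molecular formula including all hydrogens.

C11H19NO2

Heavy atoms from the SMILES: 11 C, 1 N, 2 O.
Implicit hydrogens by atom environment:
  5 × C: 2 H each → 10
  3 × C: 1 H each → 3
  2 × C: 3 H each → 6
  1 × C: no H
  1 × N (charge +1): no H
  1 × O: no H
  1 × O (charge -1): no H
  Total hydrogens = 19.
Molecular formula: C11H19NO2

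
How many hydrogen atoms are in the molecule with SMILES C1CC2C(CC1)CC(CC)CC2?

22

Hydrogens are implicit in SMILES; fill each atom to its normal valence:
  8 × C: 2 H each → 16
  3 × C: 1 H each → 3
  1 × C: 3 H
  Total hydrogens = 22.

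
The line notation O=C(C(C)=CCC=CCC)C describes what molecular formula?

Heavy atoms from the SMILES: 10 C, 1 O.
Implicit hydrogens by atom environment:
  3 × C: 3 H each → 9
  3 × C: 1 H each → 3
  2 × C: 2 H each → 4
  2 × C: no H
  1 × O: no H
  Total hydrogens = 16.
Molecular formula: C10H16O

C10H16O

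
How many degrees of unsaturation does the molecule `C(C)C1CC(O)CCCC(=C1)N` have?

Molecular formula from the SMILES: C10H19NO.
DoU = (2C + 2 + N − H − X)/2 = (2·10 + 2 + 1 − 19 − 0)/2 = 4/2 = 2.
(Structurally: 1 ring(s) + 1 π bond(s) = 2.)

2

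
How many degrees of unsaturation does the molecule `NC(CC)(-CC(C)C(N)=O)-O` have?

1

Molecular formula from the SMILES: C7H16N2O2.
DoU = (2C + 2 + N − H − X)/2 = (2·7 + 2 + 2 − 16 − 0)/2 = 2/2 = 1.
(Structurally: 0 ring(s) + 1 π bond(s) = 1.)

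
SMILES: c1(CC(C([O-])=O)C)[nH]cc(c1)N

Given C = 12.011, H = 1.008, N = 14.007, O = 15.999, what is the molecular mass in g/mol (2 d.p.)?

Molecular formula: C8H11N2O2-.
M = 8×12.011 + 11×1.008 + 2×14.007 + 2×15.999 = 167.19 g/mol.

167.19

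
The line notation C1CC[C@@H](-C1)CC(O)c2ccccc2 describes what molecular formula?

Heavy atoms from the SMILES: 13 C, 1 O.
Implicit hydrogens by atom environment:
  5 × C: 2 H each → 10
  5 × C (aromatic): 1 H each → 5
  2 × C: 1 H each → 2
  1 × C (aromatic): no H
  1 × O: 1 H
  Total hydrogens = 18.
Molecular formula: C13H18O

C13H18O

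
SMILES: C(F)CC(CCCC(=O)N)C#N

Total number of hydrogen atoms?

13

Hydrogens are implicit in SMILES; fill each atom to its normal valence:
  5 × C: 2 H each → 10
  2 × C: no H
  1 × C: 1 H
  1 × F: no H
  1 × N: 2 H
  1 × N: no H
  1 × O: no H
  Total hydrogens = 13.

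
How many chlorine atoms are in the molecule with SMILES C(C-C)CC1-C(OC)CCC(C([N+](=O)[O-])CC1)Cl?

1

The symbol for chlorine appears 1 time in the SMILES.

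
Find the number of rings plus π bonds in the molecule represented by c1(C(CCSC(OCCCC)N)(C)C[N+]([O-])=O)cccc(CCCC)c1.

Molecular formula from the SMILES: C20H34N2O3S.
DoU = (2C + 2 + N − H − X)/2 = (2·20 + 2 + 2 − 34 − 0)/2 = 10/2 = 5.
(Structurally: 1 ring(s) + 4 π bond(s) = 5.)

5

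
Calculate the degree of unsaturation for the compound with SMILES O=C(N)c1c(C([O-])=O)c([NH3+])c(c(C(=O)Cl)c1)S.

7

Molecular formula from the SMILES: C9H7ClN2O4S.
DoU = (2C + 2 + N − H − X)/2 = (2·9 + 2 + 2 − 7 − 1)/2 = 14/2 = 7.
(Structurally: 1 ring(s) + 6 π bond(s) = 7.)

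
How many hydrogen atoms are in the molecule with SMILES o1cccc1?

4

Hydrogens are implicit in SMILES; fill each atom to its normal valence:
  4 × C (aromatic): 1 H each → 4
  1 × O (aromatic): no H
  Total hydrogens = 4.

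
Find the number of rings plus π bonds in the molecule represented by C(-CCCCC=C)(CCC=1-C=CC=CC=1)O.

Molecular formula from the SMILES: C15H22O.
DoU = (2C + 2 + N − H − X)/2 = (2·15 + 2 + 0 − 22 − 0)/2 = 10/2 = 5.
(Structurally: 1 ring(s) + 4 π bond(s) = 5.)

5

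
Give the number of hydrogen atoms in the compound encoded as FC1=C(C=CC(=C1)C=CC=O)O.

7

Hydrogens are implicit in SMILES; fill each atom to its normal valence:
  3 × C (aromatic): 1 H each → 3
  3 × C: 1 H each → 3
  3 × C (aromatic): no H
  1 × F: no H
  1 × O: 1 H
  1 × O: no H
  Total hydrogens = 7.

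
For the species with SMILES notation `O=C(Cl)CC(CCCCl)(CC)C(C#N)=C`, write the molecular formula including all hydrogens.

C11H15Cl2NO

Heavy atoms from the SMILES: 11 C, 2 Cl, 1 N, 1 O.
Implicit hydrogens by atom environment:
  6 × C: 2 H each → 12
  4 × C: no H
  2 × Cl: no H
  1 × C: 3 H
  1 × N: no H
  1 × O: no H
  Total hydrogens = 15.
Molecular formula: C11H15Cl2NO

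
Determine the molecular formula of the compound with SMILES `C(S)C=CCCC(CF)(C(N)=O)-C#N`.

Heavy atoms from the SMILES: 9 C, 1 F, 2 N, 1 O, 1 S.
Implicit hydrogens by atom environment:
  4 × C: 2 H each → 8
  3 × C: no H
  2 × C: 1 H each → 2
  1 × F: no H
  1 × N: 2 H
  1 × N: no H
  1 × O: no H
  1 × S: 1 H
  Total hydrogens = 13.
Molecular formula: C9H13FN2OS

C9H13FN2OS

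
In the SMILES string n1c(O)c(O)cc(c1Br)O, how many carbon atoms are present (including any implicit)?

The symbol for carbon appears 5 times in the SMILES. Lowercase c denotes aromatic carbon and counts toward C.

5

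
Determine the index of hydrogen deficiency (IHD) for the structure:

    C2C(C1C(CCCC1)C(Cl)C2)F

Molecular formula from the SMILES: C10H16ClF.
DoU = (2C + 2 + N − H − X)/2 = (2·10 + 2 + 0 − 16 − 2)/2 = 4/2 = 2.
(Structurally: 2 ring(s) + 0 π bond(s) = 2.)

2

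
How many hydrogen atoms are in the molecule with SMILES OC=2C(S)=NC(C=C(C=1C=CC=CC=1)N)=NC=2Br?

10

Hydrogens are implicit in SMILES; fill each atom to its normal valence:
  5 × C (aromatic): 1 H each → 5
  5 × C (aromatic): no H
  2 × N (aromatic): no H
  1 × Br: no H
  1 × C: 1 H
  1 × C: no H
  1 × N: 2 H
  1 × O: 1 H
  1 × S: 1 H
  Total hydrogens = 10.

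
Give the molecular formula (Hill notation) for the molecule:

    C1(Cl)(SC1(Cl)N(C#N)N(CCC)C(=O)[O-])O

Heavy atoms from the SMILES: 7 C, 2 Cl, 3 N, 3 O, 1 S.
Implicit hydrogens by atom environment:
  4 × C: no H
  3 × N: no H
  2 × C: 2 H each → 4
  2 × Cl: no H
  1 × C: 3 H
  1 × O: 1 H
  1 × O: no H
  1 × O (charge -1): no H
  1 × S: no H
  Total hydrogens = 8.
Net charge -1.
Molecular formula: C7H8Cl2N3O3S-

C7H8Cl2N3O3S-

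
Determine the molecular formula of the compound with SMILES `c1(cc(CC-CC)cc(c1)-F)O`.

Heavy atoms from the SMILES: 10 C, 1 F, 1 O.
Implicit hydrogens by atom environment:
  3 × C: 2 H each → 6
  3 × C (aromatic): 1 H each → 3
  3 × C (aromatic): no H
  1 × C: 3 H
  1 × F: no H
  1 × O: 1 H
  Total hydrogens = 13.
Molecular formula: C10H13FO

C10H13FO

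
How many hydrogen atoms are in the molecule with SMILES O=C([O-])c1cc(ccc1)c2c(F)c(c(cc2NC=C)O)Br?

10

Hydrogens are implicit in SMILES; fill each atom to its normal valence:
  7 × C (aromatic): no H
  5 × C (aromatic): 1 H each → 5
  1 × Br: no H
  1 × C: 2 H
  1 × C: 1 H
  1 × C: no H
  1 × F: no H
  1 × N: 1 H
  1 × O: 1 H
  1 × O: no H
  1 × O (charge -1): no H
  Total hydrogens = 10.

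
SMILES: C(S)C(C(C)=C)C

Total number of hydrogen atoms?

12

Hydrogens are implicit in SMILES; fill each atom to its normal valence:
  2 × C: 3 H each → 6
  2 × C: 2 H each → 4
  1 × C: 1 H
  1 × C: no H
  1 × S: 1 H
  Total hydrogens = 12.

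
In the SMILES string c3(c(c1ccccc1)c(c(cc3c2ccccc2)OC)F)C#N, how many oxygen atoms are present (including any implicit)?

1

The symbol for oxygen appears 1 time in the SMILES.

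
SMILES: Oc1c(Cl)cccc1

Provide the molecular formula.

C6H5ClO

Heavy atoms from the SMILES: 6 C, 1 Cl, 1 O.
Implicit hydrogens by atom environment:
  4 × C (aromatic): 1 H each → 4
  2 × C (aromatic): no H
  1 × Cl: no H
  1 × O: 1 H
  Total hydrogens = 5.
Molecular formula: C6H5ClO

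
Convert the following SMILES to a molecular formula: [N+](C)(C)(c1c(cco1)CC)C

Heavy atoms from the SMILES: 9 C, 1 N, 1 O.
Implicit hydrogens by atom environment:
  4 × C: 3 H each → 12
  2 × C (aromatic): 1 H each → 2
  2 × C (aromatic): no H
  1 × C: 2 H
  1 × N (charge +1): no H
  1 × O (aromatic): no H
  Total hydrogens = 16.
Net charge +1.
Molecular formula: C9H16NO+

C9H16NO+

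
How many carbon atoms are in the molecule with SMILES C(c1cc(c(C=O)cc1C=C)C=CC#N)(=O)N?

The symbol for carbon appears 13 times in the SMILES. Lowercase c denotes aromatic carbon and counts toward C.

13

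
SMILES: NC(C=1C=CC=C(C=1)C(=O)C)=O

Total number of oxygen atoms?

2

The symbol for oxygen appears 2 times in the SMILES.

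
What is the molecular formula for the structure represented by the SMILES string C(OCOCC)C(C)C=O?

Heavy atoms from the SMILES: 7 C, 3 O.
Implicit hydrogens by atom environment:
  3 × C: 2 H each → 6
  3 × O: no H
  2 × C: 3 H each → 6
  2 × C: 1 H each → 2
  Total hydrogens = 14.
Molecular formula: C7H14O3

C7H14O3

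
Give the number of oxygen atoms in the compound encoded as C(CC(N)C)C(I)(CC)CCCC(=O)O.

2

The symbol for oxygen appears 2 times in the SMILES.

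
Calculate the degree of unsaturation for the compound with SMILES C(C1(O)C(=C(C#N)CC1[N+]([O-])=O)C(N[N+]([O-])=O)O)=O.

Molecular formula from the SMILES: C8H8N4O7.
DoU = (2C + 2 + N − H − X)/2 = (2·8 + 2 + 4 − 8 − 0)/2 = 14/2 = 7.
(Structurally: 1 ring(s) + 6 π bond(s) = 7.)

7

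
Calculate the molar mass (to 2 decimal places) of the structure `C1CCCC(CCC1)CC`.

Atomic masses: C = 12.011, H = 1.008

140.27

Molecular formula: C10H20.
M = 10×12.011 + 20×1.008 = 140.27 g/mol.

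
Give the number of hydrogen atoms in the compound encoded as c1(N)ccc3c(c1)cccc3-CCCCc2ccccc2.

21

Hydrogens are implicit in SMILES; fill each atom to its normal valence:
  11 × C (aromatic): 1 H each → 11
  5 × C (aromatic): no H
  4 × C: 2 H each → 8
  1 × N: 2 H
  Total hydrogens = 21.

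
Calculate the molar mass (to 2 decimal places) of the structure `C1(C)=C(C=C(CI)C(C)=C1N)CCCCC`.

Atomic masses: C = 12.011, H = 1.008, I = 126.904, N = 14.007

331.24

Molecular formula: C14H22IN.
M = 14×12.011 + 22×1.008 + 1×126.904 + 1×14.007 = 331.24 g/mol.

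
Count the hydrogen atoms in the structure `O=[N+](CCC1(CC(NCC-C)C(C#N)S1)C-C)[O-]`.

Hydrogens are implicit in SMILES; fill each atom to its normal valence:
  6 × C: 2 H each → 12
  2 × C: 3 H each → 6
  2 × C: 1 H each → 2
  2 × C: no H
  1 × N: 1 H
  1 × N (charge +1): no H
  1 × N: no H
  1 × O: no H
  1 × O (charge -1): no H
  1 × S: no H
  Total hydrogens = 21.

21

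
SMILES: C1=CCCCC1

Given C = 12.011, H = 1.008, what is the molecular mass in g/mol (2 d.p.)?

82.15

Molecular formula: C6H10.
M = 6×12.011 + 10×1.008 = 82.15 g/mol.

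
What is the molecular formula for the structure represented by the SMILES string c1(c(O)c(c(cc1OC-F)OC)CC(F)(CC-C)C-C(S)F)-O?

Heavy atoms from the SMILES: 15 C, 3 F, 4 O, 1 S.
Implicit hydrogens by atom environment:
  5 × C: 2 H each → 10
  5 × C (aromatic): no H
  3 × F: no H
  2 × C: 3 H each → 6
  2 × O: 1 H each → 2
  2 × O: no H
  1 × C (aromatic): 1 H
  1 × C: 1 H
  1 × C: no H
  1 × S: 1 H
  Total hydrogens = 21.
Molecular formula: C15H21F3O4S

C15H21F3O4S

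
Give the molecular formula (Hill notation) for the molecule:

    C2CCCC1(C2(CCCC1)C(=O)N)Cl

C11H18ClNO

Heavy atoms from the SMILES: 11 C, 1 Cl, 1 N, 1 O.
Implicit hydrogens by atom environment:
  8 × C: 2 H each → 16
  3 × C: no H
  1 × Cl: no H
  1 × N: 2 H
  1 × O: no H
  Total hydrogens = 18.
Molecular formula: C11H18ClNO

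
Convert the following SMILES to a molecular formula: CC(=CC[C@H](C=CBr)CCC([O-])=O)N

Heavy atoms from the SMILES: 1 Br, 10 C, 1 N, 2 O.
Implicit hydrogens by atom environment:
  4 × C: 1 H each → 4
  3 × C: 2 H each → 6
  2 × C: no H
  1 × Br: no H
  1 × C: 3 H
  1 × N: 2 H
  1 × O: no H
  1 × O (charge -1): no H
  Total hydrogens = 15.
Net charge -1.
Molecular formula: C10H15BrNO2-

C10H15BrNO2-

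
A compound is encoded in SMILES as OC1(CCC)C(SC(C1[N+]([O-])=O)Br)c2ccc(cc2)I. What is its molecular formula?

Heavy atoms from the SMILES: 1 Br, 13 C, 1 I, 1 N, 3 O, 1 S.
Implicit hydrogens by atom environment:
  4 × C (aromatic): 1 H each → 4
  3 × C: 1 H each → 3
  2 × C: 2 H each → 4
  2 × C (aromatic): no H
  1 × Br: no H
  1 × C: 3 H
  1 × C: no H
  1 × I: no H
  1 × N (charge +1): no H
  1 × O: 1 H
  1 × O: no H
  1 × O (charge -1): no H
  1 × S: no H
  Total hydrogens = 15.
Molecular formula: C13H15BrINO3S

C13H15BrINO3S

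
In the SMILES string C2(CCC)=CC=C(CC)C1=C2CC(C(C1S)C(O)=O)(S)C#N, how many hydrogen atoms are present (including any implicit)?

21

Hydrogens are implicit in SMILES; fill each atom to its normal valence:
  4 × C: 2 H each → 8
  4 × C (aromatic): no H
  3 × C: no H
  2 × C: 3 H each → 6
  2 × C (aromatic): 1 H each → 2
  2 × C: 1 H each → 2
  2 × S: 1 H each → 2
  1 × N: no H
  1 × O: 1 H
  1 × O: no H
  Total hydrogens = 21.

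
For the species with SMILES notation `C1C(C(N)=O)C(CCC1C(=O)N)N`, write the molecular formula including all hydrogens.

Heavy atoms from the SMILES: 8 C, 3 N, 2 O.
Implicit hydrogens by atom environment:
  3 × C: 2 H each → 6
  3 × C: 1 H each → 3
  3 × N: 2 H each → 6
  2 × C: no H
  2 × O: no H
  Total hydrogens = 15.
Molecular formula: C8H15N3O2

C8H15N3O2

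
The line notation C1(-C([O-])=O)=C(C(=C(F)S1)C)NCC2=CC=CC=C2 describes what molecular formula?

Heavy atoms from the SMILES: 13 C, 1 F, 1 N, 2 O, 1 S.
Implicit hydrogens by atom environment:
  5 × C (aromatic): 1 H each → 5
  5 × C (aromatic): no H
  1 × C: 3 H
  1 × C: 2 H
  1 × C: no H
  1 × F: no H
  1 × N: 1 H
  1 × O: no H
  1 × O (charge -1): no H
  1 × S (aromatic): no H
  Total hydrogens = 11.
Net charge -1.
Molecular formula: C13H11FNO2S-

C13H11FNO2S-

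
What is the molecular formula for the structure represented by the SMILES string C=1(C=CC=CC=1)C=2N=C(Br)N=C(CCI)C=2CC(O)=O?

C14H12BrIN2O2

Heavy atoms from the SMILES: 1 Br, 14 C, 1 I, 2 N, 2 O.
Implicit hydrogens by atom environment:
  5 × C (aromatic): 1 H each → 5
  5 × C (aromatic): no H
  3 × C: 2 H each → 6
  2 × N (aromatic): no H
  1 × Br: no H
  1 × C: no H
  1 × I: no H
  1 × O: 1 H
  1 × O: no H
  Total hydrogens = 12.
Molecular formula: C14H12BrIN2O2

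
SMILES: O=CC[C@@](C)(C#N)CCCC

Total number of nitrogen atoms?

1

The symbol for nitrogen appears 1 time in the SMILES.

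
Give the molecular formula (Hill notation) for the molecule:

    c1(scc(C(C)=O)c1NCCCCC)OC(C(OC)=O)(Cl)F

C14H19ClFNO4S

Heavy atoms from the SMILES: 14 C, 1 Cl, 1 F, 1 N, 4 O, 1 S.
Implicit hydrogens by atom environment:
  4 × C: 2 H each → 8
  4 × O: no H
  3 × C: 3 H each → 9
  3 × C (aromatic): no H
  3 × C: no H
  1 × C (aromatic): 1 H
  1 × Cl: no H
  1 × F: no H
  1 × N: 1 H
  1 × S (aromatic): no H
  Total hydrogens = 19.
Molecular formula: C14H19ClFNO4S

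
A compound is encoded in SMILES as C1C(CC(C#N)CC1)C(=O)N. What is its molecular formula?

Heavy atoms from the SMILES: 8 C, 2 N, 1 O.
Implicit hydrogens by atom environment:
  4 × C: 2 H each → 8
  2 × C: 1 H each → 2
  2 × C: no H
  1 × N: 2 H
  1 × N: no H
  1 × O: no H
  Total hydrogens = 12.
Molecular formula: C8H12N2O

C8H12N2O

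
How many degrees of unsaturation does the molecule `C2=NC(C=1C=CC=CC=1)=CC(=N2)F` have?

8

Molecular formula from the SMILES: C10H7FN2.
DoU = (2C + 2 + N − H − X)/2 = (2·10 + 2 + 2 − 7 − 1)/2 = 16/2 = 8.
(Structurally: 2 ring(s) + 6 π bond(s) = 8.)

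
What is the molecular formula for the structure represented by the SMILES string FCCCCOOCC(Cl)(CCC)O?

C9H18ClFO3

Heavy atoms from the SMILES: 9 C, 1 Cl, 1 F, 3 O.
Implicit hydrogens by atom environment:
  7 × C: 2 H each → 14
  2 × O: no H
  1 × C: 3 H
  1 × C: no H
  1 × Cl: no H
  1 × F: no H
  1 × O: 1 H
  Total hydrogens = 18.
Molecular formula: C9H18ClFO3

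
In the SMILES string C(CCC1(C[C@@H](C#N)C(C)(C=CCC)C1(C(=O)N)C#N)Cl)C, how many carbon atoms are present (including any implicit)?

The symbol for carbon appears 17 times in the SMILES. (Cl is a single chlorine, not C + l.)

17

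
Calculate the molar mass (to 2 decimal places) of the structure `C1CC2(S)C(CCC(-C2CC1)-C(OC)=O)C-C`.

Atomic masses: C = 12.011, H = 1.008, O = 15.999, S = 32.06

Molecular formula: C14H24O2S.
M = 14×12.011 + 24×1.008 + 2×15.999 + 1×32.06 = 256.40 g/mol.

256.40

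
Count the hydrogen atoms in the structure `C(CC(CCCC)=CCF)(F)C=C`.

18

Hydrogens are implicit in SMILES; fill each atom to its normal valence:
  6 × C: 2 H each → 12
  3 × C: 1 H each → 3
  2 × F: no H
  1 × C: 3 H
  1 × C: no H
  Total hydrogens = 18.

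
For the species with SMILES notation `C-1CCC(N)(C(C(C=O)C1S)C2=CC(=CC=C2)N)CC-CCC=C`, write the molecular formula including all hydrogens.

Heavy atoms from the SMILES: 20 C, 2 N, 1 O, 1 S.
Implicit hydrogens by atom environment:
  8 × C: 2 H each → 16
  5 × C: 1 H each → 5
  4 × C (aromatic): 1 H each → 4
  2 × C (aromatic): no H
  2 × N: 2 H each → 4
  1 × C: no H
  1 × O: no H
  1 × S: 1 H
  Total hydrogens = 30.
Molecular formula: C20H30N2OS

C20H30N2OS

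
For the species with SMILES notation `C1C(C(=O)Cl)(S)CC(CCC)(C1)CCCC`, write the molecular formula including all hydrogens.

C13H23ClOS

Heavy atoms from the SMILES: 13 C, 1 Cl, 1 O, 1 S.
Implicit hydrogens by atom environment:
  8 × C: 2 H each → 16
  3 × C: no H
  2 × C: 3 H each → 6
  1 × Cl: no H
  1 × O: no H
  1 × S: 1 H
  Total hydrogens = 23.
Molecular formula: C13H23ClOS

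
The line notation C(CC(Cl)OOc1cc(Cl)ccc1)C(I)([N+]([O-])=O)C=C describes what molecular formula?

Heavy atoms from the SMILES: 12 C, 2 Cl, 1 I, 1 N, 4 O.
Implicit hydrogens by atom environment:
  4 × C (aromatic): 1 H each → 4
  3 × C: 2 H each → 6
  3 × O: no H
  2 × C: 1 H each → 2
  2 × C (aromatic): no H
  2 × Cl: no H
  1 × C: no H
  1 × I: no H
  1 × N (charge +1): no H
  1 × O (charge -1): no H
  Total hydrogens = 12.
Molecular formula: C12H12Cl2INO4

C12H12Cl2INO4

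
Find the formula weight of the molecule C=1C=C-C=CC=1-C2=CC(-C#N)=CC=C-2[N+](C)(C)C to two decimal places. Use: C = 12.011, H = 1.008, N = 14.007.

Molecular formula: C16H17N2+.
M = 16×12.011 + 17×1.008 + 2×14.007 = 237.33 g/mol.

237.33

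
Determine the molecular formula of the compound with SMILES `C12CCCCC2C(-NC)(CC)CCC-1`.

C13H25N

Heavy atoms from the SMILES: 13 C, 1 N.
Implicit hydrogens by atom environment:
  8 × C: 2 H each → 16
  2 × C: 3 H each → 6
  2 × C: 1 H each → 2
  1 × C: no H
  1 × N: 1 H
  Total hydrogens = 25.
Molecular formula: C13H25N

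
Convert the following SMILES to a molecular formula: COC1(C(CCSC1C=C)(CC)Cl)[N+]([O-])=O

C10H16ClNO3S

Heavy atoms from the SMILES: 10 C, 1 Cl, 1 N, 3 O, 1 S.
Implicit hydrogens by atom environment:
  4 × C: 2 H each → 8
  2 × C: 3 H each → 6
  2 × C: 1 H each → 2
  2 × C: no H
  2 × O: no H
  1 × Cl: no H
  1 × N (charge +1): no H
  1 × O (charge -1): no H
  1 × S: no H
  Total hydrogens = 16.
Molecular formula: C10H16ClNO3S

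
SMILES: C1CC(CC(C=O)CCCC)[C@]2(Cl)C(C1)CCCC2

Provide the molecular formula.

C17H29ClO

Heavy atoms from the SMILES: 17 C, 1 Cl, 1 O.
Implicit hydrogens by atom environment:
  11 × C: 2 H each → 22
  4 × C: 1 H each → 4
  1 × C: 3 H
  1 × C: no H
  1 × Cl: no H
  1 × O: no H
  Total hydrogens = 29.
Molecular formula: C17H29ClO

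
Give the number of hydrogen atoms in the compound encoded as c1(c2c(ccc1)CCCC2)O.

12

Hydrogens are implicit in SMILES; fill each atom to its normal valence:
  4 × C: 2 H each → 8
  3 × C (aromatic): 1 H each → 3
  3 × C (aromatic): no H
  1 × O: 1 H
  Total hydrogens = 12.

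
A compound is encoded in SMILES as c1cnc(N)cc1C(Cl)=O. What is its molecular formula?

C6H5ClN2O

Heavy atoms from the SMILES: 6 C, 1 Cl, 2 N, 1 O.
Implicit hydrogens by atom environment:
  3 × C (aromatic): 1 H each → 3
  2 × C (aromatic): no H
  1 × C: no H
  1 × Cl: no H
  1 × N: 2 H
  1 × N (aromatic): no H
  1 × O: no H
  Total hydrogens = 5.
Molecular formula: C6H5ClN2O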